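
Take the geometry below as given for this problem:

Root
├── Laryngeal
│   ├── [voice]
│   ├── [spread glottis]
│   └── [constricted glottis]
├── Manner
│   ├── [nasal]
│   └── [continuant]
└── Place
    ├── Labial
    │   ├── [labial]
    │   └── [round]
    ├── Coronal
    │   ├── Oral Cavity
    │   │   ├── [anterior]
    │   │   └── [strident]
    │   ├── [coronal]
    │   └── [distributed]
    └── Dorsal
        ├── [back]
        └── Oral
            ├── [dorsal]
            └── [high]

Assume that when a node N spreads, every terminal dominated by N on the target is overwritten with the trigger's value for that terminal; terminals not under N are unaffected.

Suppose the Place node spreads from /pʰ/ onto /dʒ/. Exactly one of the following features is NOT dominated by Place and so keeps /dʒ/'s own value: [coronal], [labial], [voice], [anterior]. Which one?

The terminals dominated by Place are [labial], [round], [anterior], [strident], [coronal], [distributed], [back], [dorsal], [high].
Spreading Place replaces [coronal], [anterior], [labial] with the trigger's values, since each sits inside the Place constituent.
[voice] attaches under Laryngeal, not under Place, so /dʒ/ retains its own value for [voice].

[voice]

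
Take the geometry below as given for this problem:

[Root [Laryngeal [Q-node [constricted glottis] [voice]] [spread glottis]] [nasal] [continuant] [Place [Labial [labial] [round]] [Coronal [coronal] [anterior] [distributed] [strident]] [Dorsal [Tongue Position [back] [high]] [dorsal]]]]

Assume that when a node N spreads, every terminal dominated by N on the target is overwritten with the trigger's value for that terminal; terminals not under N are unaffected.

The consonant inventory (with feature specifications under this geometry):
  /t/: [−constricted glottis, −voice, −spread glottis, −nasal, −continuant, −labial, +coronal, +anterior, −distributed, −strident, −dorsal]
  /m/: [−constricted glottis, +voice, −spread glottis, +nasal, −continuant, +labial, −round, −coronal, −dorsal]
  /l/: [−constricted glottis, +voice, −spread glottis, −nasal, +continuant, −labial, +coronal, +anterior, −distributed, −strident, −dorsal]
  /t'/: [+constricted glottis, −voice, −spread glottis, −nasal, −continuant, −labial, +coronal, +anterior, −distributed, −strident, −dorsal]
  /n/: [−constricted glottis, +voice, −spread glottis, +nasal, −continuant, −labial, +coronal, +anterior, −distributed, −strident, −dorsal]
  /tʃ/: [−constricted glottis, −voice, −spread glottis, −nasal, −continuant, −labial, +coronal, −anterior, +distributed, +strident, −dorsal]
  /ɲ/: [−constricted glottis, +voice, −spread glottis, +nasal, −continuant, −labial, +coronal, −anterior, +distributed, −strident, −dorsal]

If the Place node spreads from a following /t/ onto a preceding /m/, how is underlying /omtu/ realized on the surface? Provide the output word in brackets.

The Place node dominates the terminals [labial], [round], [coronal], [anterior], [distributed], [strident], [back], [high], [dorsal].
Spreading Place from /t/ onto /m/ replaces those values with /t/'s: [−labial], [+coronal], [+anterior], [−distributed], [−strident], [−dorsal]. Features outside Place ([constricted glottis], [voice], [spread glottis], …) stay as in /m/.
Among the inventory, only /n/ has exactly this specification, giving the surface form [ontu].

[ontu]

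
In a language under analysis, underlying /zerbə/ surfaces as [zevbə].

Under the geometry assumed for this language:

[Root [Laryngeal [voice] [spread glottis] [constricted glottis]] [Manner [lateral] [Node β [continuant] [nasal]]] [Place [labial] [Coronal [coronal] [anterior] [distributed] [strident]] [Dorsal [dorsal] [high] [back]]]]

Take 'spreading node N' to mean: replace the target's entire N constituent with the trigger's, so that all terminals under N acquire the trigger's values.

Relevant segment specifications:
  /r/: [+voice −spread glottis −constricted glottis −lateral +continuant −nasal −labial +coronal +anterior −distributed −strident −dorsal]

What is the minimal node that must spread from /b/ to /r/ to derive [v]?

/r/ and [v] differ in [labial], [coronal], [anterior], [distributed], [strident]; every other specified feature is identical.
The smallest constituent containing every changed terminal is Place — each of its daughters lacks at least one of the affected features.
If Place spreads, every terminal under it takes /b/'s value, producing [v] as observed.
Had Root spread, [continuant] would have taken /b/'s value; it stays as in /r/, confirming the spreading constituent is exactly Place.

Place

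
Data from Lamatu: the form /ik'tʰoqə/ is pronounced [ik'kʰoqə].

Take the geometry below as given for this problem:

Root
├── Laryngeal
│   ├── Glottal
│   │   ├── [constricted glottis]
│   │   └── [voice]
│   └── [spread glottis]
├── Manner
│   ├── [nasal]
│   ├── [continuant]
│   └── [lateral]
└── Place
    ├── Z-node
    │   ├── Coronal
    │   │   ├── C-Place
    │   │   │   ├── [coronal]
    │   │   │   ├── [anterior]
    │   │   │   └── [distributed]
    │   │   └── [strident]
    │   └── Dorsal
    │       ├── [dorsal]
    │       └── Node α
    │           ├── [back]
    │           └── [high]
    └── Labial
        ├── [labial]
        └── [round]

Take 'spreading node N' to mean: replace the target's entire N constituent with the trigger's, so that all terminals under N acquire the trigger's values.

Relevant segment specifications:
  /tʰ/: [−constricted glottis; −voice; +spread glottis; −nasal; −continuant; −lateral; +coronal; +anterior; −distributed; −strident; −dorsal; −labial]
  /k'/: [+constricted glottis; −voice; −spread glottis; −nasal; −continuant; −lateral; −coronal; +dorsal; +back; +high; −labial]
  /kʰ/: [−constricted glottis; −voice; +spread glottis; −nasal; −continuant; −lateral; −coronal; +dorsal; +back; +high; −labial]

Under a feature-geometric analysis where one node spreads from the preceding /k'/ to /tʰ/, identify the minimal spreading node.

Z-node

The alternation /tʰ/ → [kʰ] changes [coronal], [anterior], [distributed], [strident], [dorsal], [high], [back] and nothing else.
In this geometry the lowest node dominating all of them is Z-node: every daughter of Z-node dominates only a proper subset, so no lower node suffices.
If Z-node spreads, every terminal under it takes /k'/'s value, producing [kʰ] as observed.
Features on which the two segments disagree outside Z-node, such as [constricted glottis], [spread glottis], are unchanged — nothing dominating them spread, and Z-node is the minimal sufficient constituent.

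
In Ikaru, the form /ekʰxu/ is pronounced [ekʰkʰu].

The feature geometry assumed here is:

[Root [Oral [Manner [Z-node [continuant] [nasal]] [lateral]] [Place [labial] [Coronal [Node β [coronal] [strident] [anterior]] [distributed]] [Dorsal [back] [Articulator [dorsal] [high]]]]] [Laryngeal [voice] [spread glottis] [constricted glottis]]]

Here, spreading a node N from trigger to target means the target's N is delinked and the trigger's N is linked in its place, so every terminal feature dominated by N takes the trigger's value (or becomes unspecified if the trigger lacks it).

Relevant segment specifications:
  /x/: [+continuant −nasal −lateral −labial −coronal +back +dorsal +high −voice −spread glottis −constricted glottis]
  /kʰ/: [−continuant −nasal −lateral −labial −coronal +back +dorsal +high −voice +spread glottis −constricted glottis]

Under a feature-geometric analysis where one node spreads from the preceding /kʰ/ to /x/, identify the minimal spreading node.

Comparing /x/ with its surface form [kʰ], the features that change are [spread glottis], [continuant].
The smallest constituent containing every changed terminal is Root — each of its daughters lacks at least one of the affected features.
Spreading Root from /kʰ/ overwrites each of those terminals with /kʰ/'s values, yielding exactly [kʰ].

Root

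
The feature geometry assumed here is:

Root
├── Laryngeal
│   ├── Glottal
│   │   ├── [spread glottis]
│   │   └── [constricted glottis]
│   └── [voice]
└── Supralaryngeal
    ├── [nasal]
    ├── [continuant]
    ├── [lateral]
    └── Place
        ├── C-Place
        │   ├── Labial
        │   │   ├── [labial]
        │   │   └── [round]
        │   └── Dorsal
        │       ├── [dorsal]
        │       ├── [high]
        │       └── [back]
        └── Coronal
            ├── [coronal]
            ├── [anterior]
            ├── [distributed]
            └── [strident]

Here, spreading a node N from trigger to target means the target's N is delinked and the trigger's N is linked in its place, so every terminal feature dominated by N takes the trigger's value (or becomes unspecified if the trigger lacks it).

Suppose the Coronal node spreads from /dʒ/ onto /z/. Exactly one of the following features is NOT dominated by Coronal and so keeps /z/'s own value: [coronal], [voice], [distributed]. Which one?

Coronal dominates exactly [coronal], [anterior], [distributed], [strident].
Spreading Coronal replaces [coronal], [distributed] with the trigger's values, since each sits inside the Coronal constituent.
[voice] is not within the Coronal subtree (it hangs from Laryngeal), so /z/'s [voice] value survives.

[voice]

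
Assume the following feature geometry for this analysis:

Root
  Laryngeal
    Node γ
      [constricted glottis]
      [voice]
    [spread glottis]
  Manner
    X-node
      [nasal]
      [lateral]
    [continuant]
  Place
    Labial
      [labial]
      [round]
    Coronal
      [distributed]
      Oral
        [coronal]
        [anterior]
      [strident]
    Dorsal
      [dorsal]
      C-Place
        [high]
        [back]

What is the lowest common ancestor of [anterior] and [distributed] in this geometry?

[anterior] is immediately dominated by Oral.
[distributed] is immediately dominated by Coronal.
Coronal is the lowest common ancestor — every listed feature sits under it, and no single subconstituent of Coronal covers them all.

Coronal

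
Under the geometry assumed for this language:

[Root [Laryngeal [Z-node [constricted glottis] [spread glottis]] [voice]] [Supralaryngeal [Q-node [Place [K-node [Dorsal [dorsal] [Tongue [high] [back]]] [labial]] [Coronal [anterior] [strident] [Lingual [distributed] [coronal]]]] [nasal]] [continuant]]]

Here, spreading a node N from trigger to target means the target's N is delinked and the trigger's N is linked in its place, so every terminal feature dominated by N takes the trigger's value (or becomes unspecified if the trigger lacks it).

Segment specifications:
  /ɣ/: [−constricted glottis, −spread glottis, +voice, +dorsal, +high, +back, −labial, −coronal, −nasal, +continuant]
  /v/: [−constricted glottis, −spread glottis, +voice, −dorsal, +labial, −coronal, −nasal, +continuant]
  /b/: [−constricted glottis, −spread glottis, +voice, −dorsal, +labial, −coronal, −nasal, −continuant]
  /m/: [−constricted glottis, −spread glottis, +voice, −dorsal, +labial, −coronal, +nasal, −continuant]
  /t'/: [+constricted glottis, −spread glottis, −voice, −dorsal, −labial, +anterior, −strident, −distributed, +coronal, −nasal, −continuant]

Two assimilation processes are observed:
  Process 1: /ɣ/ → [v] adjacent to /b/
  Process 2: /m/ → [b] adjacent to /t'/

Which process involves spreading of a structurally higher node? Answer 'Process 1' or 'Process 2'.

Process 2

Process 1 alters [labial], [dorsal], [high], [back]; the lowest common ancestor is K-node (depth 4 from Root).
Process 2: the feature that changes is [nasal]; the minimal node is [nasal] (depth 3).
Depth 3 < depth 4; Process 2 involves the structurally higher constituent [nasal].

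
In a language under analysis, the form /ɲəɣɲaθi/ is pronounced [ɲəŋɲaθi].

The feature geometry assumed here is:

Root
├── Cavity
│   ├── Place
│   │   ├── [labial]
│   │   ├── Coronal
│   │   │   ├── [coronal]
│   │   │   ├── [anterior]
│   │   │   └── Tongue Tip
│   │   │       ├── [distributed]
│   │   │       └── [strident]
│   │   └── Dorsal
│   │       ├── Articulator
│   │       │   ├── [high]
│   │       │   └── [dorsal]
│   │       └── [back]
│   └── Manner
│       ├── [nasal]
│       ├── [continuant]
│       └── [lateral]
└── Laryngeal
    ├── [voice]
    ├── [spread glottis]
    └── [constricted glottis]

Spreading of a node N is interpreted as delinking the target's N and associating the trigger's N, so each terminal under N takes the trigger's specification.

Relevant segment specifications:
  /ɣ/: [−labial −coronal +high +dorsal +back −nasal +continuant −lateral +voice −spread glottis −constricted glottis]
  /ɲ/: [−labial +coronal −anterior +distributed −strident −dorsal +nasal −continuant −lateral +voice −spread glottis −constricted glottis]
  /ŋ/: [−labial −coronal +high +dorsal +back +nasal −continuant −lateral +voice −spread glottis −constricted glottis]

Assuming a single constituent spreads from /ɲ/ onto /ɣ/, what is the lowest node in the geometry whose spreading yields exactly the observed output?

/ɣ/ and [ŋ] differ in [nasal], [continuant]; every other specified feature is identical.
In this geometry the lowest node dominating all of them is Manner: every daughter of Manner dominates only a proper subset, so no lower node suffices.
Spreading Manner from /ɲ/ overwrites each of those terminals with /ɲ/'s values, yielding exactly [ŋ].
[dorsal], [coronal] — on which /ɲ/ differs from /ɣ/ — are unchanged, so neither Cavity nor anything higher can have spread; the constituent is no larger than Manner.

Manner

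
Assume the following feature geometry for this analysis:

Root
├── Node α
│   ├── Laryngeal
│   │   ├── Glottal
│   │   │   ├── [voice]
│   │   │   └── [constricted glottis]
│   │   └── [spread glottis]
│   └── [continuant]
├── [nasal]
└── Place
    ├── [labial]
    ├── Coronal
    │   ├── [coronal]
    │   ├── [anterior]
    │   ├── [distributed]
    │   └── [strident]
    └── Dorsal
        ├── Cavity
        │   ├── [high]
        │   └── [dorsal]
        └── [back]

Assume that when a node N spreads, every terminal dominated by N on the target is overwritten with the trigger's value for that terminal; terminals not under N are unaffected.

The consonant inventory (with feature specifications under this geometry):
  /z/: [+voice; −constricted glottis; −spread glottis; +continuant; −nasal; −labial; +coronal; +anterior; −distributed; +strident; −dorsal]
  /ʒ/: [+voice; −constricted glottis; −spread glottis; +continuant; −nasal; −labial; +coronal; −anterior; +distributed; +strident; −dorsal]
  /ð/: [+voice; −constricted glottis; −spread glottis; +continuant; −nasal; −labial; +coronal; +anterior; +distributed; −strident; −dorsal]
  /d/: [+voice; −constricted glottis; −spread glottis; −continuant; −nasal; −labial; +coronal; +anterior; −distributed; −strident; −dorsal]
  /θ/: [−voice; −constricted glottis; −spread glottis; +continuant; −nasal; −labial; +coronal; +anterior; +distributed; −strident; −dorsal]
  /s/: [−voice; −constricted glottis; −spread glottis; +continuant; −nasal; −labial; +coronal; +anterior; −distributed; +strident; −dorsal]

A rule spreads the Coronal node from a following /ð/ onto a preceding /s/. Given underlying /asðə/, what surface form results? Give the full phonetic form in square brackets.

Coronal immediately or transitively dominates [coronal], [anterior], [distributed], [strident].
Spreading Coronal from /ð/ onto /s/ replaces those values with /ð/'s: [+coronal], [+anterior], [+distributed], [−strident]. Features outside Coronal ([voice], [constricted glottis], [spread glottis], …) stay as in /s/.
The resulting bundle matches /θ/ in the inventory; substituting it for /s/ gives [aθðə].

[aθðə]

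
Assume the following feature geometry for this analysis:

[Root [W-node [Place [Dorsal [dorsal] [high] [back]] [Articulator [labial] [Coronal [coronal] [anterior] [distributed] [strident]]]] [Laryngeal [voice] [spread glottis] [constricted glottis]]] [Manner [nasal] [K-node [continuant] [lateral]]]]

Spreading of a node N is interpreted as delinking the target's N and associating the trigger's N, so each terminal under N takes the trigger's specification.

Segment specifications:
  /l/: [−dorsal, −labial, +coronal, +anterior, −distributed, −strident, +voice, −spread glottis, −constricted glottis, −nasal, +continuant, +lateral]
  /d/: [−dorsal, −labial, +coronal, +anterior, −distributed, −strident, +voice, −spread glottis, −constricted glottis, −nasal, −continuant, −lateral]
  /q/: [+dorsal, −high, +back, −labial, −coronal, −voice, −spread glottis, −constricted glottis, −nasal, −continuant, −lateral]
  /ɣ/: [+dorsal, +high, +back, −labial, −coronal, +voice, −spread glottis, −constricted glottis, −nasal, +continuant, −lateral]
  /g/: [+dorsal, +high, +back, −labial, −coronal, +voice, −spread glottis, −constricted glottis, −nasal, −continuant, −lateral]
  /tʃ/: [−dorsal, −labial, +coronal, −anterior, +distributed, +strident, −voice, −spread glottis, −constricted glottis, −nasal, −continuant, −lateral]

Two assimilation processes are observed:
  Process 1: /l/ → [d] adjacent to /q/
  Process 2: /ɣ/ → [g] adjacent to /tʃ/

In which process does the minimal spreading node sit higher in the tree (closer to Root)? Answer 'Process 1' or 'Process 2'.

In Process 1, [continuant], [lateral] change, so the minimal spreading node is K-node at depth 2.
In Process 2, [continuant] changes, so the minimal spreading node is [continuant] at depth 3.
K-node (depth 2) sits above [continuant] (depth 3), making Process 1 the one with the higher spreading node.

Process 1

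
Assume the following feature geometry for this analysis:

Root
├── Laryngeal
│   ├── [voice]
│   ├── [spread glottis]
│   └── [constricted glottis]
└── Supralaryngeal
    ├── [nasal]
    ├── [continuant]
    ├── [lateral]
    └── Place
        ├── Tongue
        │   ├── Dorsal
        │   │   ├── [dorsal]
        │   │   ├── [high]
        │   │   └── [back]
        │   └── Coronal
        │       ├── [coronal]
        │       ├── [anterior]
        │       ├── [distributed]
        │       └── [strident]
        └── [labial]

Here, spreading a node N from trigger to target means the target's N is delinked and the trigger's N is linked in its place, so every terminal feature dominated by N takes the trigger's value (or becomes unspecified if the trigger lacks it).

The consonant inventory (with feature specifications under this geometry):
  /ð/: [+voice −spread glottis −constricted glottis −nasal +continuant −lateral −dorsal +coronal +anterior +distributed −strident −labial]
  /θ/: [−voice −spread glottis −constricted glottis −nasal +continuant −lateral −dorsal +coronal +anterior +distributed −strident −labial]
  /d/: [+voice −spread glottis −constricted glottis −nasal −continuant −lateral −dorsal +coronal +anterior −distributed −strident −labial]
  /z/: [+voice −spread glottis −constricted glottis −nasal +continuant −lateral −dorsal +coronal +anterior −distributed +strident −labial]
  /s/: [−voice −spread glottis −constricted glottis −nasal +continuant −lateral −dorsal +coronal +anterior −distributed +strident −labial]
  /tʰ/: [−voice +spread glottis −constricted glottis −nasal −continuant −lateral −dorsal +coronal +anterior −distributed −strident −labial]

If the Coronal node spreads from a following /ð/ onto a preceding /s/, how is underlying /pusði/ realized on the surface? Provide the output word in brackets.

Terminals under Coronal in this geometry: [coronal], [anterior], [distributed], [strident].
The target acquires /ð/'s values for everything under Coronal — [+coronal], [+anterior], [+distributed], [−strident] — while keeping its own [voice], [spread glottis], [constricted glottis], ….
The resulting bundle matches /θ/ in the inventory; substituting it for /s/ gives [puθði].

[puθði]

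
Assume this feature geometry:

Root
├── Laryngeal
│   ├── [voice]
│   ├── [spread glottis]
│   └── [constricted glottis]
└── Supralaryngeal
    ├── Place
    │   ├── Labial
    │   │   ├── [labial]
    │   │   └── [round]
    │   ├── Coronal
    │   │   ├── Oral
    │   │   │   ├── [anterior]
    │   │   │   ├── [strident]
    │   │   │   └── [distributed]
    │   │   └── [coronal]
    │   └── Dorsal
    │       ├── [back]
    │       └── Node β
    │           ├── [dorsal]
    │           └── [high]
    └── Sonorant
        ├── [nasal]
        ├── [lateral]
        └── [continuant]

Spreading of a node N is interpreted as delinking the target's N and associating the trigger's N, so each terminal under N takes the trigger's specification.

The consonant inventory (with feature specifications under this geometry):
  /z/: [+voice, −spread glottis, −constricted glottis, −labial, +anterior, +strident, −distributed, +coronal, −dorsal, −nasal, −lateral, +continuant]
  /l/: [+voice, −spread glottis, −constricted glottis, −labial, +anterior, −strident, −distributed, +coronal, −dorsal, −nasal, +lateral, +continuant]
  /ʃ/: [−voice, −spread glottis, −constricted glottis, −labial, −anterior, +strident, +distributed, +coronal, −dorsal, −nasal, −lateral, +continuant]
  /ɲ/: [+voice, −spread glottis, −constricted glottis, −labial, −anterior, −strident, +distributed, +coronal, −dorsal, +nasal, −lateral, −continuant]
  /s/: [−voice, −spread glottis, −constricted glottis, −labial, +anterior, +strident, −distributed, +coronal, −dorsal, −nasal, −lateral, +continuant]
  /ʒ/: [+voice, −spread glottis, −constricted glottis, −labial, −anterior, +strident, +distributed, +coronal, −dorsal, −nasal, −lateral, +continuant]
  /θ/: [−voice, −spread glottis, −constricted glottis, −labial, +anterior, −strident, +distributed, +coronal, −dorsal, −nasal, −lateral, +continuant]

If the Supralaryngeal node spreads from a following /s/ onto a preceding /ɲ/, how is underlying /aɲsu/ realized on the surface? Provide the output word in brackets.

Supralaryngeal immediately or transitively dominates [labial], [round], [anterior], [strident], [distributed], [coronal], [back], [dorsal], [high], [nasal], [lateral], [continuant].
The target acquires /s/'s values for everything under Supralaryngeal — [−labial], [+anterior], [+strident], [−distributed], [+coronal], [−dorsal], [−nasal], [−lateral], [+continuant] — while keeping its own [voice], [spread glottis], [constricted glottis].
Among the inventory, only /z/ has exactly this specification, giving the surface form [azsu].

[azsu]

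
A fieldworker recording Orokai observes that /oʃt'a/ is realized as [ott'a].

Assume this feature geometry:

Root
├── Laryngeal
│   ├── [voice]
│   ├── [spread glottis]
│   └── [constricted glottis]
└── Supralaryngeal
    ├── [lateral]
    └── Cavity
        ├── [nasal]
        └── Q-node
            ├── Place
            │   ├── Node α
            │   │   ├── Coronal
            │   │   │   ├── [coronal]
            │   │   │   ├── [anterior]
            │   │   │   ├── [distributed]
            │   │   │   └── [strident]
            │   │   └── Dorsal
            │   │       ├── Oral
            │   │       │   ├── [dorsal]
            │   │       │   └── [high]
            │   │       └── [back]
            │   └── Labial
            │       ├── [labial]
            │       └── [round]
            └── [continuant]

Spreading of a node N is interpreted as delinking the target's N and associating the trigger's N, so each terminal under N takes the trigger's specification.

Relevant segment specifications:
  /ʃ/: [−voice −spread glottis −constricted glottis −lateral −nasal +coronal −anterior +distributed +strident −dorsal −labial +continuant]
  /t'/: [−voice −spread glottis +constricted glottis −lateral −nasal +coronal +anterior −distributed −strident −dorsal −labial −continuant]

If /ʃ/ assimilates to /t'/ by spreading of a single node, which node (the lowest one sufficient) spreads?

/ʃ/ and [t] differ in [continuant], [anterior], [distributed], [strident]; every other specified feature is identical.
In this geometry the lowest node dominating all of them is Q-node: every daughter of Q-node dominates only a proper subset, so no lower node suffices.
If Q-node spreads, every terminal under it takes /t'/'s value, producing [t] as observed.
[constricted glottis], a feature on which the two segments disagree outside Q-node, is unchanged — nothing dominating it spread, and Q-node is the minimal sufficient constituent.

Q-node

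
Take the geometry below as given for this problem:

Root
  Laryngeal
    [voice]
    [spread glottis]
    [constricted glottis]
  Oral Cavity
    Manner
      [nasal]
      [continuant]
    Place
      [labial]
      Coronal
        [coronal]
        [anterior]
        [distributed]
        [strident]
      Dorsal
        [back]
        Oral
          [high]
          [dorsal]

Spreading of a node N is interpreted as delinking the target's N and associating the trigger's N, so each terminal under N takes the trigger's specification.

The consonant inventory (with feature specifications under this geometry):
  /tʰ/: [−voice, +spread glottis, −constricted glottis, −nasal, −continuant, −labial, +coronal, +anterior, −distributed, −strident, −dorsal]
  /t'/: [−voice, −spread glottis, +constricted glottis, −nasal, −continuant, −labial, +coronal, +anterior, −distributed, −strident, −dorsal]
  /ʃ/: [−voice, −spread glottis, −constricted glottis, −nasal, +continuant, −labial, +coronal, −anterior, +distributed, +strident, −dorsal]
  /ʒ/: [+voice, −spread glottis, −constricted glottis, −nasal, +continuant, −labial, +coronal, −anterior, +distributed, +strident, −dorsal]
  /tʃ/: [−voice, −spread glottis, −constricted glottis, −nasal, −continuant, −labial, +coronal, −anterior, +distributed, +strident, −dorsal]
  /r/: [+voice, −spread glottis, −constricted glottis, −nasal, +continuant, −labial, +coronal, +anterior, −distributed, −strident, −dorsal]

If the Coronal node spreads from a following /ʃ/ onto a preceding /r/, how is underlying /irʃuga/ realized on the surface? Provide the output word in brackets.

[iʒʃuga]

Coronal immediately or transitively dominates [coronal], [anterior], [distributed], [strident].
The target acquires /ʃ/'s values for everything under Coronal — [+coronal], [−anterior], [+distributed], [+strident] — while keeping its own [voice], [spread glottis], [constricted glottis], ….
Among the inventory, only /ʒ/ has exactly this specification, giving the surface form [iʒʃuga].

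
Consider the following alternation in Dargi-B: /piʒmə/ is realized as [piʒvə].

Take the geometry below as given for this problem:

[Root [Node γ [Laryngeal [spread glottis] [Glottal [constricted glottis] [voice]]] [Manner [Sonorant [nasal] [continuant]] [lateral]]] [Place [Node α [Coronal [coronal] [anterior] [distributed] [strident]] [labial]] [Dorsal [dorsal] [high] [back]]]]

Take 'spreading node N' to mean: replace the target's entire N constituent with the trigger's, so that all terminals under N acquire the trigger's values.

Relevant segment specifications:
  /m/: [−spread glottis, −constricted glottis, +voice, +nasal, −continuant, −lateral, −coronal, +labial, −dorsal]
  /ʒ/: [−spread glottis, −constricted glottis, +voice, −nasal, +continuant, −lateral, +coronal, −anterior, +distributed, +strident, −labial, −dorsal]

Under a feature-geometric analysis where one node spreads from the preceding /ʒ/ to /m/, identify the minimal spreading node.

Sonorant

/m/ and [v] differ in [nasal], [continuant]; every other specified feature is identical.
Tracing each changed feature up the tree, the paths first meet at Sonorant; any lower node misses at least one of them.
Delinking /m/'s Sonorant and associating /ʒ/'s Sonorant gives precisely the feature bundle of [v].
Features on which the two segments disagree outside Sonorant, such as [labial], [coronal], are unchanged — nothing dominating them spread, and Sonorant is the minimal sufficient constituent.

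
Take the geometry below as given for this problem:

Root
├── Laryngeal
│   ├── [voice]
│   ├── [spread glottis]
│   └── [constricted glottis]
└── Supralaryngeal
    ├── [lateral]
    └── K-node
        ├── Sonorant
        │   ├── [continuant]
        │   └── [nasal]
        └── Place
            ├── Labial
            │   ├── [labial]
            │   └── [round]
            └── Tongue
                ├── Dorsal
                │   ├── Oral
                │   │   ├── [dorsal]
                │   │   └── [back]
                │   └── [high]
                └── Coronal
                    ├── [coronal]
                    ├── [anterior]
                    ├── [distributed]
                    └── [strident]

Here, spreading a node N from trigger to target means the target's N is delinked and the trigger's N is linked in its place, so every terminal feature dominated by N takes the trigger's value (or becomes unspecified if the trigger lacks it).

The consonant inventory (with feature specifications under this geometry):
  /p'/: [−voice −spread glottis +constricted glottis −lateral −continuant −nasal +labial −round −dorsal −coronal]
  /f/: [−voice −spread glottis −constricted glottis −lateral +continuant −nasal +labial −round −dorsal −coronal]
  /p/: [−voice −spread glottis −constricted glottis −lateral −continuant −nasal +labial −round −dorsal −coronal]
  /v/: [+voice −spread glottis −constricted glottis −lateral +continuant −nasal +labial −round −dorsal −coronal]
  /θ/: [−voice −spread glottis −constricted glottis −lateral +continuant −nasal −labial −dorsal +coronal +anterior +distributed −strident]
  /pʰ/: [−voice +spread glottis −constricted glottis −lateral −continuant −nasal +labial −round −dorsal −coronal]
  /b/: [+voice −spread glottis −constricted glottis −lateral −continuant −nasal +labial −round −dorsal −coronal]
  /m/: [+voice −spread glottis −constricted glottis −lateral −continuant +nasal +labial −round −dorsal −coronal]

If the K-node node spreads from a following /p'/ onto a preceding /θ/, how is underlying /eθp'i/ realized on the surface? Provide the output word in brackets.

[epp'i]

K-node immediately or transitively dominates [continuant], [nasal], [labial], [round], [dorsal], [back], [high], [coronal], [anterior], [distributed], [strident].
The target acquires /p'/'s values for everything under K-node — [−continuant], [−nasal], [+labial], [−round], [−dorsal], [−coronal] — while keeping its own [voice], [spread glottis], [constricted glottis], ….
Among the inventory, only /p/ has exactly this specification, giving the surface form [epp'i].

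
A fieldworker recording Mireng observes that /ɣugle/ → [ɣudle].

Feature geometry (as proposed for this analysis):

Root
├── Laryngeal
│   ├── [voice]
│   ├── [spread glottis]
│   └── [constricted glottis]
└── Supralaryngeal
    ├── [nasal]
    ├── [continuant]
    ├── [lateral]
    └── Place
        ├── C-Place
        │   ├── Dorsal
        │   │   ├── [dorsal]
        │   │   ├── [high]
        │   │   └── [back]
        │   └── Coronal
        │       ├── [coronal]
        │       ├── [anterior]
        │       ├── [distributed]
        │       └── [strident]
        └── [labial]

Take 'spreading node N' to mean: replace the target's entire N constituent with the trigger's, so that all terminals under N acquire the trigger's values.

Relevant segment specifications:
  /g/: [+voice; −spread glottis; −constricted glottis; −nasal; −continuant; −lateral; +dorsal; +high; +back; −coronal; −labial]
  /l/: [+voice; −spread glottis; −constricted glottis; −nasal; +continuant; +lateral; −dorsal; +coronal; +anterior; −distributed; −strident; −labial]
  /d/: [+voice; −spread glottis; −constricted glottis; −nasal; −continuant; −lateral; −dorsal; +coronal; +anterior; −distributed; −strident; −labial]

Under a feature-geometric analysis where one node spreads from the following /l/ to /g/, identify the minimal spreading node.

C-Place

Comparing /g/ with its surface form [d], the features that change are [coronal], [anterior], [distributed], [strident], [dorsal], [high], [back].
The smallest constituent containing every changed terminal is C-Place — each of its daughters lacks at least one of the affected features.
If C-Place spreads, every terminal under it takes /l/'s value, producing [d] as observed.
[lateral], [continuant] stay as in /g/ although /l/ differs there, so no node dominating them spread; among the remaining candidates C-Place is the lowest that derives the output.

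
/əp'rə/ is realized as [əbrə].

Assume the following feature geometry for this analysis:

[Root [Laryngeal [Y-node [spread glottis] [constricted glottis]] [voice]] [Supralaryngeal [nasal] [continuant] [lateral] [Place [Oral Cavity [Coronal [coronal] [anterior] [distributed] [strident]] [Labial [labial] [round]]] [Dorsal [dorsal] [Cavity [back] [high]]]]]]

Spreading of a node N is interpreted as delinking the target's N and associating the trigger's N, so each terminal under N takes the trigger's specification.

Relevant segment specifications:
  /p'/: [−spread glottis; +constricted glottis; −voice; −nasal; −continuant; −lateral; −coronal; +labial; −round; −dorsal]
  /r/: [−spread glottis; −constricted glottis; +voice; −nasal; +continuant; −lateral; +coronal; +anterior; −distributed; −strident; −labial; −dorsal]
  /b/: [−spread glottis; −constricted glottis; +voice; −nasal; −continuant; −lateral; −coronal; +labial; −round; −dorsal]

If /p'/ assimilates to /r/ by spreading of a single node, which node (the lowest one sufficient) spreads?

Feature comparison: [voice], [constricted glottis] differ between /p'/ and [b]; the remaining terminals match.
These terminals are all dominated by Laryngeal, and no proper subconstituent of Laryngeal covers them all; Laryngeal is their lowest common ancestor.
Delinking /p'/'s Laryngeal and associating /r/'s Laryngeal gives precisely the feature bundle of [b].
Since [coronal], [continuant] are preserved even though /r/ disagrees there, no node above Laryngeal spread.

Laryngeal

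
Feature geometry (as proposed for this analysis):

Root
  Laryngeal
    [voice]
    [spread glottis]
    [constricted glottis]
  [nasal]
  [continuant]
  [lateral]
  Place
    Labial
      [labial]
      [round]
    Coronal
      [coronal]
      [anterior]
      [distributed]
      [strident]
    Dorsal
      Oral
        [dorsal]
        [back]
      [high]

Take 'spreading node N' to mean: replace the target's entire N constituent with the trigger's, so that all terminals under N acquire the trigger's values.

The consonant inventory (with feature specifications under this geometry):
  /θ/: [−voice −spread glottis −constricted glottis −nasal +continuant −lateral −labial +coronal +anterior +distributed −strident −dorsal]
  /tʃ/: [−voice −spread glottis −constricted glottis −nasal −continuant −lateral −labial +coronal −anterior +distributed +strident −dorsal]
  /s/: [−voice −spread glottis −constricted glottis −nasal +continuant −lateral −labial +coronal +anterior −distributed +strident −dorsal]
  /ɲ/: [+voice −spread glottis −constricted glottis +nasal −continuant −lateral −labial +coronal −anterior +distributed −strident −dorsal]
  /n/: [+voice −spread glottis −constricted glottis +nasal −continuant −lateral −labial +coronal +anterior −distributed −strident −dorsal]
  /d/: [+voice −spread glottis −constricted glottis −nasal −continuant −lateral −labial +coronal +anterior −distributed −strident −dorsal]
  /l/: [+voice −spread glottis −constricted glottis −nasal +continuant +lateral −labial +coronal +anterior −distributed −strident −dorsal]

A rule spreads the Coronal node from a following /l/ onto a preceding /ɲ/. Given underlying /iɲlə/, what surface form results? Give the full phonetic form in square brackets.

[inlə]

The Coronal node dominates the terminals [coronal], [anterior], [distributed], [strident].
The target acquires /l/'s values for everything under Coronal — [+coronal], [+anterior], [−distributed], [−strident] — while keeping its own [voice], [spread glottis], [constricted glottis], ….
Among the inventory, only /n/ has exactly this specification, giving the surface form [inlə].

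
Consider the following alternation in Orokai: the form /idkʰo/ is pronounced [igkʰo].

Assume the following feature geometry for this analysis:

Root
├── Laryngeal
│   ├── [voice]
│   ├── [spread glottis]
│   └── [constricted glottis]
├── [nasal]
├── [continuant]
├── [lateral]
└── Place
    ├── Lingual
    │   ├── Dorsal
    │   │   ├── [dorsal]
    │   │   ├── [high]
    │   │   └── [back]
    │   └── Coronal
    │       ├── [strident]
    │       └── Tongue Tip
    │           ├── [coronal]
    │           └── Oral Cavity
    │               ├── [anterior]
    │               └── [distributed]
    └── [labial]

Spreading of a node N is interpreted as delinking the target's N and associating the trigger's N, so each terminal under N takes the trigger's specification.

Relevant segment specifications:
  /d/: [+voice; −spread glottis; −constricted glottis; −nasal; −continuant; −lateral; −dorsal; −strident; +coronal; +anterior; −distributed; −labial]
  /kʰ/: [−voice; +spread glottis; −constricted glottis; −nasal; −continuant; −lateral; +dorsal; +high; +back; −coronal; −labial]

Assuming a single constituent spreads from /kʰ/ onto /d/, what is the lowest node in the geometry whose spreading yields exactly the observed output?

Lingual

The alternation /d/ → [g] changes [coronal], [anterior], [distributed], [strident], [dorsal], [high], [back] and nothing else.
The smallest constituent containing every changed terminal is Lingual — each of its daughters lacks at least one of the affected features.
Spreading Lingual from /kʰ/ overwrites each of those terminals with /kʰ/'s values, yielding exactly [g].
[spread glottis], [voice] stay as in /d/ although /kʰ/ differs there, so no node dominating them spread; among the remaining candidates Lingual is the lowest that derives the output.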